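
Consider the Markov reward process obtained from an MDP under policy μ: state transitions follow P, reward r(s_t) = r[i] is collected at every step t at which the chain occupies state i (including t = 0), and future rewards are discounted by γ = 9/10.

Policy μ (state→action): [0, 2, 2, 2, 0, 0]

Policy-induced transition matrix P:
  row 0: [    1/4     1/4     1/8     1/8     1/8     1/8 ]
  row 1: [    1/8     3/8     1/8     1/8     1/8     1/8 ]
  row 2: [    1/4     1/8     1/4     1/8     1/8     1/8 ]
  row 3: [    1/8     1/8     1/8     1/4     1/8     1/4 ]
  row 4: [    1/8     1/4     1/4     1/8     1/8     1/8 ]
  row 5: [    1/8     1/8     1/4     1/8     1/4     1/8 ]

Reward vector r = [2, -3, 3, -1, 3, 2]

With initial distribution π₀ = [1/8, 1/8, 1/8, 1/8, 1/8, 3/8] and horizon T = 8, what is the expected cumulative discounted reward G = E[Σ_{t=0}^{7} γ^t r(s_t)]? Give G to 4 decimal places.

G = 5.2531

t=0: π = [0.1250, 0.1250, 0.1250, 0.1250, 0.1250, 0.3750], E[r] = 1.2500, γ^t·E[r] = 1.250000, running G = 1.250000
t=1: π = [0.1563, 0.1875, 0.2031, 0.1406, 0.1719, 0.1406], E[r] = 1.0156, γ^t·E[r] = 0.914063, running G = 2.164063
t=2: π = [0.1699, 0.2129, 0.1895, 0.1426, 0.1426, 0.1426], E[r] = 0.8398, γ^t·E[r] = 0.680273, running G = 2.844336
t=3: π = [0.1699, 0.2173, 0.1843, 0.1428, 0.1428, 0.1428], E[r] = 0.8123, γ^t·E[r] = 0.592135, running G = 3.436470
t=4: π = [0.1693, 0.2184, 0.1837, 0.1429, 0.1429, 0.1429], E[r] = 0.8060, γ^t·E[r] = 0.528796, running G = 3.965267
t=5: π = [0.1691, 0.2186, 0.1837, 0.1429, 0.1429, 0.1429], E[r] = 0.8049, γ^t·E[r] = 0.475266, running G = 4.440533
t=6: π = [0.1691, 0.2187, 0.1837, 0.1429, 0.1429, 0.1429], E[r] = 0.8047, γ^t·E[r] = 0.427647, running G = 4.868180
t=7: π = [0.1691, 0.2187, 0.1837, 0.1429, 0.1429, 0.1429], E[r] = 0.8047, γ^t·E[r] = 0.384871, running G = 5.253051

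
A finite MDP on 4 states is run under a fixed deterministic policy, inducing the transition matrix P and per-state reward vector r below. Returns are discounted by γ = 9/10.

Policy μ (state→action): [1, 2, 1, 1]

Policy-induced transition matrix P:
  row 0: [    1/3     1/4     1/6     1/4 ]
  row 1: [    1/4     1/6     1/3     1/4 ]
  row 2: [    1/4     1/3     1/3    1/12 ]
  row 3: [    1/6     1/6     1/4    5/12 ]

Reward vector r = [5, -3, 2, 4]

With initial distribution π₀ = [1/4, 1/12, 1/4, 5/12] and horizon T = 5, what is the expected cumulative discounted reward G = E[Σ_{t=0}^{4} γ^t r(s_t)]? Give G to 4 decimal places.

t=0: π = [0.2500, 0.0833, 0.2500, 0.4167], E[r] = 3.1667, γ^t·E[r] = 3.166667, running G = 3.166667
t=1: π = [0.2361, 0.2292, 0.2569, 0.2778], E[r] = 2.1181, γ^t·E[r] = 1.906250, running G = 5.072917
t=2: π = [0.2465, 0.2292, 0.2708, 0.2535], E[r] = 2.1007, γ^t·E[r] = 1.701563, running G = 6.774479
t=3: π = [0.2494, 0.2323, 0.2711, 0.2471], E[r] = 2.0807, γ^t·E[r] = 1.516852, running G = 8.291331
t=4: π = [0.2502, 0.2326, 0.2712, 0.2460], E[r] = 2.0794, γ^t·E[r] = 1.364280, running G = 9.655611

G = 9.6556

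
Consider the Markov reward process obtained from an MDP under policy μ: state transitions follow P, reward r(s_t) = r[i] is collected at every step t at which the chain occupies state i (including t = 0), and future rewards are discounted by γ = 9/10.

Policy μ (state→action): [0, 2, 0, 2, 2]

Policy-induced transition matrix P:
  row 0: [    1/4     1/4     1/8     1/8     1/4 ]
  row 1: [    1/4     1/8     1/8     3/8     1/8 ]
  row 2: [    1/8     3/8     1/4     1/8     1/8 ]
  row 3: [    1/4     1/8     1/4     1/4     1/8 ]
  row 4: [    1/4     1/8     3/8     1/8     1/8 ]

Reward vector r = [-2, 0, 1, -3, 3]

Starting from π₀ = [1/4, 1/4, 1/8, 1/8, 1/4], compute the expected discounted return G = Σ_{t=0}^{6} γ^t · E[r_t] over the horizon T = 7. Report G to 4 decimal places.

G = -1.5885

t=0: π = [0.2500, 0.2500, 0.1250, 0.1250, 0.2500], E[r] = 0.0000, γ^t·E[r] = 0.000000, running G = 0.000000
t=1: π = [0.2344, 0.1875, 0.2188, 0.2031, 0.1563], E[r] = -0.3906, γ^t·E[r] = -0.351563, running G = -0.351563
t=2: π = [0.2227, 0.2090, 0.2168, 0.1973, 0.1543], E[r] = -0.3574, γ^t·E[r] = -0.289512, running G = -0.641074
t=3: π = [0.2229, 0.2070, 0.2153, 0.2019, 0.1528], E[r] = -0.3777, γ^t·E[r] = -0.275333, running G = -0.916407
t=4: π = [0.2231, 0.2067, 0.2154, 0.2020, 0.1529], E[r] = -0.3782, γ^t·E[r] = -0.248140, running G = -1.164547
t=5: π = [0.2231, 0.2067, 0.2154, 0.2019, 0.1529], E[r] = -0.3779, γ^t·E[r] = -0.223139, running G = -1.387686
t=6: π = [0.2231, 0.2067, 0.2154, 0.2019, 0.1529], E[r] = -0.3779, γ^t·E[r] = -0.200821, running G = -1.588506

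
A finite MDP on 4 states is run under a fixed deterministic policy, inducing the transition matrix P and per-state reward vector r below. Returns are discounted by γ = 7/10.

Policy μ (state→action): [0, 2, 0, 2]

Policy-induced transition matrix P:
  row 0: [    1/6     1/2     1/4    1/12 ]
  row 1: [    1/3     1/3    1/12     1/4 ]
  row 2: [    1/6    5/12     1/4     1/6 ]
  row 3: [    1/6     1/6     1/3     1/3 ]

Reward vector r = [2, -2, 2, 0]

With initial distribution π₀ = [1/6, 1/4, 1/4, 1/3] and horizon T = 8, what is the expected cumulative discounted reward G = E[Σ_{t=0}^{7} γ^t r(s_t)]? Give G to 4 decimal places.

G = 0.7388

t=0: π = [0.1667, 0.2500, 0.2500, 0.3333], E[r] = 0.3333, γ^t·E[r] = 0.333333, running G = 0.333333
t=1: π = [0.2083, 0.3264, 0.2361, 0.2292], E[r] = 0.2361, γ^t·E[r] = 0.165278, running G = 0.498611
t=2: π = [0.2211, 0.3495, 0.2147, 0.2147], E[r] = 0.1725, γ^t·E[r] = 0.084502, running G = 0.583113
t=3: π = [0.2249, 0.3523, 0.2096, 0.2132], E[r] = 0.1645, γ^t·E[r] = 0.056439, running G = 0.639552
t=4: π = [0.2254, 0.3528, 0.2090, 0.2128], E[r] = 0.1633, γ^t·E[r] = 0.039216, running G = 0.678768
t=5: π = [0.2255, 0.3528, 0.2089, 0.2127], E[r] = 0.1631, γ^t·E[r] = 0.027412, running G = 0.706181
t=6: π = [0.2255, 0.3529, 0.2089, 0.2127], E[r] = 0.1631, γ^t·E[r] = 0.019184, running G = 0.725365
t=7: π = [0.2255, 0.3529, 0.2089, 0.2127], E[r] = 0.1631, γ^t·E[r] = 0.013429, running G = 0.738793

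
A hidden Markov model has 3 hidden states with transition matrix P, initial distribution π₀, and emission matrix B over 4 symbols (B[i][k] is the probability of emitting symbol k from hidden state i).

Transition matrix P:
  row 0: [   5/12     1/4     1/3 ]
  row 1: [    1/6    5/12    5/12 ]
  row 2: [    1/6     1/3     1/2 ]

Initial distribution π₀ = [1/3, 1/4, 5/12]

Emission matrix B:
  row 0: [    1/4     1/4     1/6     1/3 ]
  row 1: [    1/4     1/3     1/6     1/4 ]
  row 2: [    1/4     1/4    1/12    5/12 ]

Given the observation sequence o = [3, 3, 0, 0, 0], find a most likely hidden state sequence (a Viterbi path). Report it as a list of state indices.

t=0: δ = [1.111e-01, 6.250e-02, 1.736e-01]  (obs o_0=3)
t=1: δ = [1.543e-02, 1.447e-02, 3.617e-02]  ψ = [0, 2, 2]  (obs o_1=3)
t=2: δ = [1.608e-03, 3.014e-03, 4.521e-03]  ψ = [0, 2, 2]  (obs o_2=0)
t=3: δ = [1.884e-04, 3.768e-04, 5.651e-04]  ψ = [2, 2, 2]  (obs o_3=0)
t=4: δ = [2.355e-05, 4.710e-05, 7.064e-05]  ψ = [2, 2, 2]  (obs o_4=0)
backtrack: best end state = 2; path = [2, 2, 2, 2, 2]

path = [2, 2, 2, 2, 2]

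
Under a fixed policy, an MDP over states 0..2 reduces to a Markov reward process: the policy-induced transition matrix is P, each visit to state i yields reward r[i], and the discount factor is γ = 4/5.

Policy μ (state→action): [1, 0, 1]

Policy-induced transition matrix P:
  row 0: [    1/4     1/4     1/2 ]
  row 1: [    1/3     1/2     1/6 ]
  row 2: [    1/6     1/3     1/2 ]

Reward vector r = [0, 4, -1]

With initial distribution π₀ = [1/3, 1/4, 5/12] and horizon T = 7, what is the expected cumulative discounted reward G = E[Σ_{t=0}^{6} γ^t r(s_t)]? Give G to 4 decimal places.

G = 3.7660

t=0: π = [0.3333, 0.2500, 0.4167], E[r] = 0.5833, γ^t·E[r] = 0.583333, running G = 0.583333
t=1: π = [0.2361, 0.3472, 0.4167], E[r] = 0.9722, γ^t·E[r] = 0.777778, running G = 1.361111
t=2: π = [0.2442, 0.3715, 0.3843], E[r] = 1.1019, γ^t·E[r] = 0.705185, running G = 2.066296
t=3: π = [0.2489, 0.3749, 0.3762], E[r] = 1.1235, γ^t·E[r] = 0.575210, running G = 2.641506
t=4: π = [0.2499, 0.3751, 0.3750], E[r] = 1.1253, γ^t·E[r] = 0.460905, running G = 3.102412
t=5: π = [0.2500, 0.3750, 0.3750], E[r] = 1.1251, γ^t·E[r] = 0.368675, running G = 3.471087
t=6: π = [0.2500, 0.3750, 0.3750], E[r] = 1.1250, γ^t·E[r] = 0.294917, running G = 3.766004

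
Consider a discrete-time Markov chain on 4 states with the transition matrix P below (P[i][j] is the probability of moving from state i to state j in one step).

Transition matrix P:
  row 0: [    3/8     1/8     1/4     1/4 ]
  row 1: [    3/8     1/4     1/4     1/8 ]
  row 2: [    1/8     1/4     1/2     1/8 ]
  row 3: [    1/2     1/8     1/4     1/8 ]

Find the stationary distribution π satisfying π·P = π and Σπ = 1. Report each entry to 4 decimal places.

Balance equations π_j = Σ_i π_i·P[i][j]:
  π_0 = 3/8·π_0 + 3/8·π_1 + 1/8·π_2 + 1/2·π_3
  π_1 = 1/8·π_0 + 1/4·π_1 + 1/4·π_2 + 1/8·π_3
  π_2 = 1/4·π_0 + 1/4·π_1 + 1/2·π_2 + 1/4·π_3
  normalize: π_0 + π_1 + π_2 + π_3 = 1
Solving the linear system gives exactly π = [59/189, 4/21, 1/3, 31/189].

π = [0.3122, 0.1905, 0.3333, 0.1640]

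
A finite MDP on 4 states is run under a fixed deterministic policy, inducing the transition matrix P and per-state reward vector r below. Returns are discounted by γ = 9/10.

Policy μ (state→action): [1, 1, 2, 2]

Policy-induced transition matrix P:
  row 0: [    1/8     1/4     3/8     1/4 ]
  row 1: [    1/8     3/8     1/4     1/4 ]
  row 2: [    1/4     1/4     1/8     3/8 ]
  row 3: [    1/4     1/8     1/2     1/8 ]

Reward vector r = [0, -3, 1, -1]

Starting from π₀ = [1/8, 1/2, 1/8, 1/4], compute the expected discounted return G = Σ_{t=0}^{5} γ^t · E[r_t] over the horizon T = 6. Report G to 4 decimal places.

G = -4.2974

t=0: π = [0.1250, 0.5000, 0.1250, 0.2500], E[r] = -1.6250, γ^t·E[r] = -1.625000, running G = -1.625000
t=1: π = [0.1719, 0.2813, 0.3125, 0.2344], E[r] = -0.7656, γ^t·E[r] = -0.689063, running G = -2.314063
t=2: π = [0.1934, 0.2559, 0.2910, 0.2598], E[r] = -0.7363, γ^t·E[r] = -0.596426, running G = -2.910488
t=3: π = [0.1938, 0.2495, 0.3027, 0.2539], E[r] = -0.6997, γ^t·E[r] = -0.510086, running G = -3.420575
t=4: π = [0.1946, 0.2495, 0.2999, 0.2561], E[r] = -0.7046, γ^t·E[r] = -0.462281, running G = -3.882856
t=5: π = [0.1945, 0.2492, 0.3009, 0.2555], E[r] = -0.7021, γ^t·E[r] = -0.414589, running G = -4.297445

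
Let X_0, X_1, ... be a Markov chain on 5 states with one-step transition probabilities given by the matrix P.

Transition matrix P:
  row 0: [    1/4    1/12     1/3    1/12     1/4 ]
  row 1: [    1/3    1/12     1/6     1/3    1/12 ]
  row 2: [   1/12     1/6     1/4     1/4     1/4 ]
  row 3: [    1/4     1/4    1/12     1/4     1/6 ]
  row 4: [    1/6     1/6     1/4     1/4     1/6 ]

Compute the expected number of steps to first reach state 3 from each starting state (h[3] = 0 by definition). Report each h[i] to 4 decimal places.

First-step conditioning: h[3] = 0; for i ≠ 3, h[i] = 1 + Σ_k P[i][k]·h[k].
  h[0] = 1 + 1/4·h[0] + 1/12·h[1] + 1/3·h[2] + 1/4·h[4]
  h[1] = 1 + 1/3·h[0] + 1/12·h[1] + 1/6·h[2] + 1/12·h[4]
  h[2] = 1 + 1/12·h[0] + 1/6·h[1] + 1/4·h[2] + 1/4·h[4]
  h[4] = 1 + 1/6·h[0] + 1/6·h[1] + 1/4·h[2] + 1/6·h[4]
Solving the 4×4 linear system over states ≠ 3 gives exactly h = [24936/4861, 20052/4861, 20724/4861, 0, 21048/4861] (h[3] = 0 is the target).

h = [5.1298, 4.1251, 4.2633, 0.0000, 4.3300]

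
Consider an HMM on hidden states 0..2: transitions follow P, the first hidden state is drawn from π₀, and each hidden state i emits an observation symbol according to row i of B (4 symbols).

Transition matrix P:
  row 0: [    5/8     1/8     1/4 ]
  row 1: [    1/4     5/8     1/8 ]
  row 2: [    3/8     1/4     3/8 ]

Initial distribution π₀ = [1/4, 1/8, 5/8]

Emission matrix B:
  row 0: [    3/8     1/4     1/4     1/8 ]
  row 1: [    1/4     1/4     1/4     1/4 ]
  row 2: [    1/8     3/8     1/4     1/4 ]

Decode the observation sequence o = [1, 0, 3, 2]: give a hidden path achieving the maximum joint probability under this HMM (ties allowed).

path = [2, 0, 0, 0]

t=0: δ = [6.250e-02, 3.125e-02, 2.344e-01]  (obs o_0=1)
t=1: δ = [3.296e-02, 1.465e-02, 1.099e-02]  ψ = [2, 2, 2]  (obs o_1=0)
t=2: δ = [2.575e-03, 2.289e-03, 2.060e-03]  ψ = [0, 1, 0]  (obs o_2=3)
t=3: δ = [4.023e-04, 3.576e-04, 1.931e-04]  ψ = [0, 1, 2]  (obs o_3=2)
backtrack: best end state = 0; path = [2, 0, 0, 0]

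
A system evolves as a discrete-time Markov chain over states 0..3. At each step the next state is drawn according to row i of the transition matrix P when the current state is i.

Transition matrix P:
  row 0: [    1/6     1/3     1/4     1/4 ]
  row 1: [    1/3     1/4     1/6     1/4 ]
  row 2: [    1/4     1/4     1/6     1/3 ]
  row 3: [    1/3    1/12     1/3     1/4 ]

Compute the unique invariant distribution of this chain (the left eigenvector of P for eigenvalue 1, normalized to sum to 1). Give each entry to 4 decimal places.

Balance equations π_j = Σ_i π_i·P[i][j]:
  π_0 = 1/6·π_0 + 1/3·π_1 + 1/4·π_2 + 1/3·π_3
  π_1 = 1/3·π_0 + 1/4·π_1 + 1/4·π_2 + 1/12·π_3
  π_2 = 1/4·π_0 + 1/6·π_1 + 1/6·π_2 + 1/3·π_3
  normalize: π_0 + π_1 + π_2 + π_3 = 1
Solving the linear system gives exactly π = [269/1000, 91/400, 117/500, 539/2000].

π = [0.2690, 0.2275, 0.2340, 0.2695]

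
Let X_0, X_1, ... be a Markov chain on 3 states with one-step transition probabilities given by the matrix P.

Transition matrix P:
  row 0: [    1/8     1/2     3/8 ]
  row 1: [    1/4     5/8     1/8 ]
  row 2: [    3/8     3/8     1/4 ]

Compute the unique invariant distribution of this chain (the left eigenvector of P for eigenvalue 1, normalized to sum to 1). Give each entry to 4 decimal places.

π = [0.2459, 0.5410, 0.2131]

Balance equations π_j = Σ_i π_i·P[i][j]:
  π_0 = 1/8·π_0 + 1/4·π_1 + 3/8·π_2
  π_1 = 1/2·π_0 + 5/8·π_1 + 3/8·π_2
  normalize: π_0 + π_1 + π_2 = 1
Solving the linear system gives exactly π = [15/61, 33/61, 13/61].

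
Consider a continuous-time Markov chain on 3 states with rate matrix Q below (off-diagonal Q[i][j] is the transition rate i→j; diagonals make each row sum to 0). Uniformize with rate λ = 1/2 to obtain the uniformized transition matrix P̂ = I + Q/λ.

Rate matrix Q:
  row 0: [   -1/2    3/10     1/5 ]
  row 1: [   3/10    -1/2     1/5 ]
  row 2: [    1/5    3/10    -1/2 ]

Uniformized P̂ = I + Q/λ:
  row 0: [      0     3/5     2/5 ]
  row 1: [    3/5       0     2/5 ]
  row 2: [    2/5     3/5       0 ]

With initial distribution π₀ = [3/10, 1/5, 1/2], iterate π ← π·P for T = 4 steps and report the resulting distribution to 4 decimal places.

π = [0.3565, 0.3523, 0.2912]

t=0: π = [0.3000, 0.2000, 0.5000]
t=1: π = [0.3200, 0.4800, 0.2000]
t=2: π = [0.3680, 0.3120, 0.3200]
t=3: π = [0.3152, 0.4128, 0.2720]
t=4: π = [0.3565, 0.3523, 0.2912]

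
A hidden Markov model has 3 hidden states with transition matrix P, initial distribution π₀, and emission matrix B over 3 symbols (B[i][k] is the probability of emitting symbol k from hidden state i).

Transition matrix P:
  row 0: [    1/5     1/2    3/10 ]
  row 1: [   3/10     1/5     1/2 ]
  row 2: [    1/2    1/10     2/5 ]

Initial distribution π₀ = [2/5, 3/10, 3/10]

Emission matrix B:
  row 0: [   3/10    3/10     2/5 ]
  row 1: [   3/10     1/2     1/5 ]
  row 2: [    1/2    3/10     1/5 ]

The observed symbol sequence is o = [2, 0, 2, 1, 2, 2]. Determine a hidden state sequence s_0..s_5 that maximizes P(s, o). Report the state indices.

t=0: δ = [1.600e-01, 6.000e-02, 6.000e-02]  (obs o_0=2)
t=1: δ = [9.600e-03, 2.400e-02, 2.400e-02]  ψ = [0, 0, 0]  (obs o_1=0)
t=2: δ = [4.800e-03, 9.600e-04, 2.400e-03]  ψ = [2, 0, 1]  (obs o_2=2)
t=3: δ = [3.600e-04, 1.200e-03, 4.320e-04]  ψ = [2, 0, 0]  (obs o_3=1)
t=4: δ = [1.440e-04, 4.800e-05, 1.200e-04]  ψ = [1, 1, 1]  (obs o_4=2)
t=5: δ = [2.400e-05, 1.440e-05, 9.600e-06]  ψ = [2, 0, 2]  (obs o_5=2)
backtrack: best end state = 0; path = [0, 2, 0, 1, 2, 0]

path = [0, 2, 0, 1, 2, 0]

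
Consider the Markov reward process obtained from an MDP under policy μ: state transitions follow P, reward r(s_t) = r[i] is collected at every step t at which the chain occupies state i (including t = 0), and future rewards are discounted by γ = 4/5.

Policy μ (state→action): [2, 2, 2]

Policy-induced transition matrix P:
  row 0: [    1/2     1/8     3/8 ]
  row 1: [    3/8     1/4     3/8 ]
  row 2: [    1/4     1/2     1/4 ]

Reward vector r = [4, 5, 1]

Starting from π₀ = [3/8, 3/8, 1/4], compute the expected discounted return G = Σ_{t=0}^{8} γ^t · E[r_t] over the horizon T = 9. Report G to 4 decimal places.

t=0: π = [0.3750, 0.3750, 0.2500], E[r] = 3.6250, γ^t·E[r] = 3.625000, running G = 3.625000
t=1: π = [0.3906, 0.2656, 0.3438], E[r] = 3.2344, γ^t·E[r] = 2.587500, running G = 6.212500
t=2: π = [0.3809, 0.2871, 0.3320], E[r] = 3.2910, γ^t·E[r] = 2.106250, running G = 8.318750
t=3: π = [0.3811, 0.2854, 0.3335], E[r] = 3.2849, γ^t·E[r] = 1.681875, running G = 10.000625
t=4: π = [0.3810, 0.2857, 0.3333], E[r] = 3.2858, γ^t·E[r] = 1.345863, running G = 11.346488
t=5: π = [0.3810, 0.2857, 0.3333], E[r] = 3.2857, γ^t·E[r] = 1.076659, running G = 12.423146
t=6: π = [0.3810, 0.2857, 0.3333], E[r] = 3.2857, γ^t·E[r] = 0.861331, running G = 13.284477
t=7: π = [0.3810, 0.2857, 0.3333], E[r] = 3.2857, γ^t·E[r] = 0.689064, running G = 13.973541
t=8: π = [0.3810, 0.2857, 0.3333], E[r] = 3.2857, γ^t·E[r] = 0.551251, running G = 14.524792

G = 14.5248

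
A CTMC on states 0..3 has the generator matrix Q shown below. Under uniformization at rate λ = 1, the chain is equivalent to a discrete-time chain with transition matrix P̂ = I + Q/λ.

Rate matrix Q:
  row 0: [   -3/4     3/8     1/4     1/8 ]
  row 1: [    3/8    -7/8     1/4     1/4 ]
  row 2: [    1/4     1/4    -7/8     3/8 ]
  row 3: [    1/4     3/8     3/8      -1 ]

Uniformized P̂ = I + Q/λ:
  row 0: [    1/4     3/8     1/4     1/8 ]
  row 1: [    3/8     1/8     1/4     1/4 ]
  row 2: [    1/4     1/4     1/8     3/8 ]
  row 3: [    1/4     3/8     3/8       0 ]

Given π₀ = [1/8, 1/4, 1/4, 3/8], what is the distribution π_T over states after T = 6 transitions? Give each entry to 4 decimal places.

π = [0.2845, 0.2755, 0.2439, 0.1961]

t=0: π = [0.1250, 0.2500, 0.2500, 0.3750]
t=1: π = [0.2813, 0.2813, 0.2656, 0.1719]
t=2: π = [0.2852, 0.2715, 0.2383, 0.2051]
t=3: π = [0.2839, 0.2773, 0.2458, 0.1929]
t=4: π = [0.2847, 0.2749, 0.2434, 0.1970]
t=5: π = [0.2844, 0.2758, 0.2442, 0.1956]
t=6: π = [0.2845, 0.2755, 0.2439, 0.1961]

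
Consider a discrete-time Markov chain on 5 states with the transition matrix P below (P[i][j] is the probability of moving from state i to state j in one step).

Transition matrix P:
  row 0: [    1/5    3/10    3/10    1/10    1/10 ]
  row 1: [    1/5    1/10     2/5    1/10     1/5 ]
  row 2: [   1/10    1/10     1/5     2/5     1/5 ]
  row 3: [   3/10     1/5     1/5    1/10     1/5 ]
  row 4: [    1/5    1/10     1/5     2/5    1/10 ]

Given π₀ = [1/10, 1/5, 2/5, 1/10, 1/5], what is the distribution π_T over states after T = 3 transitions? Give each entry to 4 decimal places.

π = [0.1983, 0.1632, 0.2527, 0.2227, 0.1631]

t=0: π = [0.1000, 0.2000, 0.4000, 0.1000, 0.2000]
t=1: π = [0.1700, 0.1300, 0.2500, 0.2800, 0.1700]
t=2: π = [0.2030, 0.1620, 0.2430, 0.2260, 0.1660]
t=3: π = [0.1983, 0.1632, 0.2527, 0.2227, 0.1631]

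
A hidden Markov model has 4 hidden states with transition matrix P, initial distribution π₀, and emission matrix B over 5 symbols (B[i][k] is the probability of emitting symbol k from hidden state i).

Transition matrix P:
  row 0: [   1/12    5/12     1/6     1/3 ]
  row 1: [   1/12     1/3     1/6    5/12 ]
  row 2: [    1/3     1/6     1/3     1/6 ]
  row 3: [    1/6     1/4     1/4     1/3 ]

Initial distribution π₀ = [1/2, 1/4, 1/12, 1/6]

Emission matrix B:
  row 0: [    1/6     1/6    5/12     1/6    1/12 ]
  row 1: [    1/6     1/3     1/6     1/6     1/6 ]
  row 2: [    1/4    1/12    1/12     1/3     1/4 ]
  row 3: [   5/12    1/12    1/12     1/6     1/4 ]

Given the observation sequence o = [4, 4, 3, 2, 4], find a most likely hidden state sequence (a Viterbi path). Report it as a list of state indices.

t=0: δ = [4.167e-02, 4.167e-02, 2.083e-02, 4.167e-02]  (obs o_0=4)
t=1: δ = [5.787e-04, 2.894e-03, 2.604e-03, 4.340e-03]  ψ = [2, 0, 3, 1]  (obs o_1=4)
t=2: δ = [1.447e-04, 1.808e-04, 3.617e-04, 2.411e-04]  ψ = [2, 3, 3, 3]  (obs o_2=3)
t=3: δ = [5.023e-05, 1.005e-05, 1.005e-05, 6.698e-06]  ψ = [2, 0, 2, 3]  (obs o_3=2)
t=4: δ = [3.489e-07, 3.489e-06, 2.093e-06, 4.186e-06]  ψ = [0, 0, 0, 0]  (obs o_4=4)
backtrack: best end state = 3; path = [1, 3, 2, 0, 3]

path = [1, 3, 2, 0, 3]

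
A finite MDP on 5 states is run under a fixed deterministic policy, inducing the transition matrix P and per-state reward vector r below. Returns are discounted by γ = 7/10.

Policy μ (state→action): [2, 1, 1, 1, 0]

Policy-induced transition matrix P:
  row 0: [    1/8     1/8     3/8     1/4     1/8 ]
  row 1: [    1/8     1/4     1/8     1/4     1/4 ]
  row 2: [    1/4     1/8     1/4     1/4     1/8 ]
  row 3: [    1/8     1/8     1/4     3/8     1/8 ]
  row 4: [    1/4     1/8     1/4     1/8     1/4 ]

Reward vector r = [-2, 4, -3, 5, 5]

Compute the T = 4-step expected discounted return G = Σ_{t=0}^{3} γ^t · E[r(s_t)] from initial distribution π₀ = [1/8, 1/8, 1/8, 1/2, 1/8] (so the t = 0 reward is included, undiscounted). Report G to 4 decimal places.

G = 5.5697

t=0: π = [0.1250, 0.1250, 0.1250, 0.5000, 0.1250], E[r] = 3.0000, γ^t·E[r] = 3.000000, running G = 3.000000
t=1: π = [0.1563, 0.1406, 0.2500, 0.2969, 0.1563], E[r] = 1.7656, γ^t·E[r] = 1.235938, running G = 4.235938
t=2: π = [0.1758, 0.1426, 0.2520, 0.2676, 0.1621], E[r] = 1.6113, γ^t·E[r] = 0.789551, running G = 5.025488
t=3: π = [0.1768, 0.1428, 0.2542, 0.2632, 0.1631], E[r] = 1.5867, γ^t·E[r] = 0.544228, running G = 5.569716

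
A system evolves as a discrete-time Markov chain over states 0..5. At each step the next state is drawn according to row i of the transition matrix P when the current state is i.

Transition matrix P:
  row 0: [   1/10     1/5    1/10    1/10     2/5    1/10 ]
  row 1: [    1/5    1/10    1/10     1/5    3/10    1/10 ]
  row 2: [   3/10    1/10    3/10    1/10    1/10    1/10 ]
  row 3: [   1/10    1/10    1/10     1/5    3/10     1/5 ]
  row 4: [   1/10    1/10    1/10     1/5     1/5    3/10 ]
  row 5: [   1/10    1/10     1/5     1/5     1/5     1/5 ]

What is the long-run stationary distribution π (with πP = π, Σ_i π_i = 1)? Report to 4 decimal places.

π = [0.1410, 0.1141, 0.1480, 0.1711, 0.2419, 0.1839]

Balance equations π_j = Σ_i π_i·P[i][j]:
  π_0 = 1/10·π_0 + 1/5·π_1 + 3/10·π_2 + 1/10·π_3 + 1/10·π_4 + 1/10·π_5
  π_1 = 1/5·π_0 + 1/10·π_1 + 1/10·π_2 + 1/10·π_3 + 1/10·π_4 + 1/10·π_5
  π_2 = 1/10·π_0 + 1/10·π_1 + 3/10·π_2 + 1/10·π_3 + 1/10·π_4 + 1/5·π_5
  π_3 = 1/10·π_0 + 1/5·π_1 + 1/10·π_2 + 1/5·π_3 + 1/5·π_4 + 1/5·π_5
  π_4 = 2/5·π_0 + 3/10·π_1 + 1/10·π_2 + 3/10·π_3 + 1/5·π_4 + 1/5·π_5
  normalize: π_0 + π_1 + π_2 + π_3 + π_4 + π_5 = 1
Solving the linear system gives exactly π = [4203/29807, 3401/29807, 4411/29807, 5100/29807, 7211/29807, 5481/29807].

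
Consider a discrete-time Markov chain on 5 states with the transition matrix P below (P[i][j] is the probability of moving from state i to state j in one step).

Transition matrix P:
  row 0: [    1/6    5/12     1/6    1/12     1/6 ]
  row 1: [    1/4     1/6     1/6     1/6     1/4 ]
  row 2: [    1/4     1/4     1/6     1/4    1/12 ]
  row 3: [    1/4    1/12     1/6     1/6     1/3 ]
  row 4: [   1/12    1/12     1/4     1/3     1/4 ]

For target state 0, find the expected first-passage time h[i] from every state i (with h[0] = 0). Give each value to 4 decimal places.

h = [0.0000, 4.7521, 4.6255, 4.8182, 5.5446]

First-step conditioning: h[0] = 0; for i ≠ 0, h[i] = 1 + Σ_k P[i][k]·h[k].
  h[1] = 1 + 1/6·h[1] + 1/6·h[2] + 1/6·h[3] + 1/4·h[4]
  h[2] = 1 + 1/4·h[1] + 1/6·h[2] + 1/4·h[3] + 1/12·h[4]
  h[3] = 1 + 1/12·h[1] + 1/6·h[2] + 1/6·h[3] + 1/3·h[4]
  h[4] = 1 + 1/12·h[1] + 1/4·h[2] + 1/3·h[3] + 1/4·h[4]
Solving the 4×4 linear system over states ≠ 0 gives exactly h = [0, 20724/4361, 20172/4361, 21012/4361, 24180/4361] (h[0] = 0 is the target).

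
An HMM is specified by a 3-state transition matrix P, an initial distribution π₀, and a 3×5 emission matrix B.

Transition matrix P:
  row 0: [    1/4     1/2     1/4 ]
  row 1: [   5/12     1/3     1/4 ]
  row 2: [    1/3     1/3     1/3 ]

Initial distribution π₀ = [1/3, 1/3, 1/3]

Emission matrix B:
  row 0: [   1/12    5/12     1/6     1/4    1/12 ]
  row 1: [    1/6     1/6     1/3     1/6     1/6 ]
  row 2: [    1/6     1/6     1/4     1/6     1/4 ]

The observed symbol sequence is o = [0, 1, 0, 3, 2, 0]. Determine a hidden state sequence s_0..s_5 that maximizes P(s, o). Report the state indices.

t=0: δ = [2.778e-02, 5.556e-02, 5.556e-02]  (obs o_0=0)
t=1: δ = [9.645e-03, 3.086e-03, 3.086e-03]  ψ = [1, 1, 2]  (obs o_1=1)
t=2: δ = [2.009e-04, 8.038e-04, 4.019e-04]  ψ = [0, 0, 0]  (obs o_2=0)
t=3: δ = [8.372e-05, 4.465e-05, 3.349e-05]  ψ = [1, 1, 1]  (obs o_3=3)
t=4: δ = [3.489e-06, 1.395e-05, 5.233e-06]  ψ = [0, 0, 0]  (obs o_4=2)
t=5: δ = [4.845e-07, 7.752e-07, 5.814e-07]  ψ = [1, 1, 1]  (obs o_5=0)
backtrack: best end state = 1; path = [1, 0, 1, 0, 1, 1]

path = [1, 0, 1, 0, 1, 1]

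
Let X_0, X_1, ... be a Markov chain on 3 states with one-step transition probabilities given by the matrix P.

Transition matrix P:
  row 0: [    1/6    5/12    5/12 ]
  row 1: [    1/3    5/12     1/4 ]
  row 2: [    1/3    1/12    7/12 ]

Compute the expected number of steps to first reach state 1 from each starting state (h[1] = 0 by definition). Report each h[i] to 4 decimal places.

h = [4.0000, 0.0000, 5.6000]

First-step conditioning: h[1] = 0; for i ≠ 1, h[i] = 1 + Σ_k P[i][k]·h[k].
  h[0] = 1 + 1/6·h[0] + 5/12·h[2]
  h[2] = 1 + 1/3·h[0] + 7/12·h[2]
Solving the 2×2 linear system over states ≠ 1 gives exactly h = [4, 0, 28/5] (h[1] = 0 is the target).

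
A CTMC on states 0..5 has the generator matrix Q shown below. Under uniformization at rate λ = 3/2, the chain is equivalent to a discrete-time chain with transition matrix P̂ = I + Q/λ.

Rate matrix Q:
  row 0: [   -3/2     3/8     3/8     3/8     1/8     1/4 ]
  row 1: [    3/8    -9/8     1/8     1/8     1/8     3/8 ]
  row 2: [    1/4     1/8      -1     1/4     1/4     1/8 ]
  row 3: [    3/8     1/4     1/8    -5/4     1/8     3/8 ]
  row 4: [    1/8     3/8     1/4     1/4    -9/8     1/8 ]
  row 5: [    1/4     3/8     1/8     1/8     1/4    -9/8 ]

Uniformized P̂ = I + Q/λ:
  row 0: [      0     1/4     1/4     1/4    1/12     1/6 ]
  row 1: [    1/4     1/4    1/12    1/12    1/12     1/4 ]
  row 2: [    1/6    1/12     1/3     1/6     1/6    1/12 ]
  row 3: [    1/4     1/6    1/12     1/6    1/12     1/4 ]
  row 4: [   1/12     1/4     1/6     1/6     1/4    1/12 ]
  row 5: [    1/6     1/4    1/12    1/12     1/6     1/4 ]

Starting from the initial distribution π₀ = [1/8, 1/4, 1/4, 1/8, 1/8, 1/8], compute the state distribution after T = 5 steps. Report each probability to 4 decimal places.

π = [0.1588, 0.2108, 0.1614, 0.1467, 0.1349, 0.1873]

t=0: π = [0.1250, 0.2500, 0.2500, 0.1250, 0.1250, 0.1250]
t=1: π = [0.1667, 0.1979, 0.1771, 0.1458, 0.1354, 0.1771]
t=2: π = [0.1563, 0.2083, 0.1667, 0.1493, 0.1354, 0.1840]
t=3: π = [0.1591, 0.2098, 0.1623, 0.1470, 0.1351, 0.1866]
t=4: π = [0.1586, 0.2107, 0.1617, 0.1469, 0.1349, 0.1872]
t=5: π = [0.1588, 0.2108, 0.1614, 0.1467, 0.1349, 0.1873]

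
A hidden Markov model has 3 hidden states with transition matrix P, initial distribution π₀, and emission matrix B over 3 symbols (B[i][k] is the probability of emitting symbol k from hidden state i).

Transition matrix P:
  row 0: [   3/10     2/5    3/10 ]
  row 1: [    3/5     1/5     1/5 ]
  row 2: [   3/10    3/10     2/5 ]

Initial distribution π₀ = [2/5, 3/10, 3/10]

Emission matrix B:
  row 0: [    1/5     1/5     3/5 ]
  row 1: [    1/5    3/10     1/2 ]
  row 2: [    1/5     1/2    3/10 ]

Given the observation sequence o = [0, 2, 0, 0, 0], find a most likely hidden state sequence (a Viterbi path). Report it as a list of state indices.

path = [0, 1, 0, 1, 0]

t=0: δ = [8.000e-02, 6.000e-02, 6.000e-02]  (obs o_0=0)
t=1: δ = [2.160e-02, 1.600e-02, 7.200e-03]  ψ = [1, 0, 0]  (obs o_1=2)
t=2: δ = [1.920e-03, 1.728e-03, 1.296e-03]  ψ = [1, 0, 0]  (obs o_2=0)
t=3: δ = [2.074e-04, 1.536e-04, 1.152e-04]  ψ = [1, 0, 0]  (obs o_3=0)
t=4: δ = [1.843e-05, 1.659e-05, 1.244e-05]  ψ = [1, 0, 0]  (obs o_4=0)
backtrack: best end state = 0; path = [0, 1, 0, 1, 0]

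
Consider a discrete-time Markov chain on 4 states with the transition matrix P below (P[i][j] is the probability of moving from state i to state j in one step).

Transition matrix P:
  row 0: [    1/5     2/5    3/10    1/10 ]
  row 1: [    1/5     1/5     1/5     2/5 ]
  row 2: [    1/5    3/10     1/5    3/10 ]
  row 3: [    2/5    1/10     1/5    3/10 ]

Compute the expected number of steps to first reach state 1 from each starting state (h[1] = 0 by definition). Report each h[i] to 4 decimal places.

h = [3.1469, 0.0000, 3.6364, 4.2657]

First-step conditioning: h[1] = 0; for i ≠ 1, h[i] = 1 + Σ_k P[i][k]·h[k].
  h[0] = 1 + 1/5·h[0] + 3/10·h[2] + 1/10·h[3]
  h[2] = 1 + 1/5·h[0] + 1/5·h[2] + 3/10·h[3]
  h[3] = 1 + 2/5·h[0] + 1/5·h[2] + 3/10·h[3]
Solving the 3×3 linear system over states ≠ 1 gives exactly h = [450/143, 0, 40/11, 610/143] (h[1] = 0 is the target).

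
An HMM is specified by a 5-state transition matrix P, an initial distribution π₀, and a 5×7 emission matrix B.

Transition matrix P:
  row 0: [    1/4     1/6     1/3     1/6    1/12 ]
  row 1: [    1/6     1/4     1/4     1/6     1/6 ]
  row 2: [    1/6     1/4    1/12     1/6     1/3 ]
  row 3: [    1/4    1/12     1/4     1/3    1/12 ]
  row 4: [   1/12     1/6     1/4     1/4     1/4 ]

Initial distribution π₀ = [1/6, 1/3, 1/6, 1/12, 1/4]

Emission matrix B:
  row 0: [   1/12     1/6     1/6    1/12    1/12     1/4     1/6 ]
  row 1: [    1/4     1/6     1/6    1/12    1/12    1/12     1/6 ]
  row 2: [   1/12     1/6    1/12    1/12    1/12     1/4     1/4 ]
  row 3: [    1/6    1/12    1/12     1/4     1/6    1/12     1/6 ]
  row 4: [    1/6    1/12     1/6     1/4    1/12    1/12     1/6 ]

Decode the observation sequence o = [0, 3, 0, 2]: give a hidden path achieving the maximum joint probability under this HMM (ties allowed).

t=0: δ = [1.389e-02, 8.333e-02, 1.389e-02, 1.389e-02, 4.167e-02]  (obs o_0=0)
t=1: δ = [1.157e-03, 1.736e-03, 1.736e-03, 3.472e-03, 3.472e-03]  ψ = [1, 1, 1, 1, 1]  (obs o_1=3)
t=2: δ = [7.234e-05, 1.447e-04, 7.234e-05, 1.929e-04, 1.447e-04]  ψ = [3, 4, 3, 3, 4]  (obs o_2=0)
t=3: δ = [8.038e-06, 6.028e-06, 4.019e-06, 5.358e-06, 6.028e-06]  ψ = [3, 1, 3, 3, 4]  (obs o_3=2)
backtrack: best end state = 0; path = [1, 3, 3, 0]

path = [1, 3, 3, 0]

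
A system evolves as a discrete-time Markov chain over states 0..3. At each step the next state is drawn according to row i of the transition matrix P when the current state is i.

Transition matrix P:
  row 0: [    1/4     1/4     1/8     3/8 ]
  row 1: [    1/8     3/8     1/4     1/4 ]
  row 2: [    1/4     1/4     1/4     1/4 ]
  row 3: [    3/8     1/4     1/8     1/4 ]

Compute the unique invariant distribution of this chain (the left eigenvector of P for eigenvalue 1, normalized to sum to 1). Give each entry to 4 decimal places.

π = [0.2494, 0.2857, 0.1837, 0.2812]

Balance equations π_j = Σ_i π_i·P[i][j]:
  π_0 = 1/4·π_0 + 1/8·π_1 + 1/4·π_2 + 3/8·π_3
  π_1 = 1/4·π_0 + 3/8·π_1 + 1/4·π_2 + 1/4·π_3
  π_2 = 1/8·π_0 + 1/4·π_1 + 1/4·π_2 + 1/8·π_3
  normalize: π_0 + π_1 + π_2 + π_3 = 1
Solving the linear system gives exactly π = [110/441, 2/7, 9/49, 124/441].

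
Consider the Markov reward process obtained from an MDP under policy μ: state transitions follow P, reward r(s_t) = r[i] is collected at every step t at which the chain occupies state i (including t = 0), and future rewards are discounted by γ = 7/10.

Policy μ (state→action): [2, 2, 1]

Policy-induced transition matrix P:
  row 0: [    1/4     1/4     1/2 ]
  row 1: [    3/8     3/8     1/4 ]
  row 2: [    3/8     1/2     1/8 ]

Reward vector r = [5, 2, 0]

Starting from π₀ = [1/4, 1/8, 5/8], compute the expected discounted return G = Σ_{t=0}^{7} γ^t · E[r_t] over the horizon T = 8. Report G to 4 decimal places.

t=0: π = [0.2500, 0.1250, 0.6250], E[r] = 1.5000, γ^t·E[r] = 1.500000, running G = 1.500000
t=1: π = [0.3438, 0.4219, 0.2344], E[r] = 2.5625, γ^t·E[r] = 1.793750, running G = 3.293750
t=2: π = [0.3320, 0.3613, 0.3066], E[r] = 2.3828, γ^t·E[r] = 1.167578, running G = 4.461328
t=3: π = [0.3335, 0.3718, 0.2947], E[r] = 2.4111, γ^t·E[r] = 0.827019, running G = 5.288347
t=4: π = [0.3333, 0.3701, 0.2965], E[r] = 2.4069, γ^t·E[r] = 0.577887, running G = 5.866234
t=5: π = [0.3333, 0.3704, 0.2963], E[r] = 2.4075, γ^t·E[r] = 0.404626, running G = 6.270860
t=6: π = [0.3333, 0.3704, 0.2963], E[r] = 2.4074, γ^t·E[r] = 0.283228, running G = 6.554088
t=7: π = [0.3333, 0.3704, 0.2963], E[r] = 2.4074, γ^t·E[r] = 0.198260, running G = 6.752348

G = 6.7523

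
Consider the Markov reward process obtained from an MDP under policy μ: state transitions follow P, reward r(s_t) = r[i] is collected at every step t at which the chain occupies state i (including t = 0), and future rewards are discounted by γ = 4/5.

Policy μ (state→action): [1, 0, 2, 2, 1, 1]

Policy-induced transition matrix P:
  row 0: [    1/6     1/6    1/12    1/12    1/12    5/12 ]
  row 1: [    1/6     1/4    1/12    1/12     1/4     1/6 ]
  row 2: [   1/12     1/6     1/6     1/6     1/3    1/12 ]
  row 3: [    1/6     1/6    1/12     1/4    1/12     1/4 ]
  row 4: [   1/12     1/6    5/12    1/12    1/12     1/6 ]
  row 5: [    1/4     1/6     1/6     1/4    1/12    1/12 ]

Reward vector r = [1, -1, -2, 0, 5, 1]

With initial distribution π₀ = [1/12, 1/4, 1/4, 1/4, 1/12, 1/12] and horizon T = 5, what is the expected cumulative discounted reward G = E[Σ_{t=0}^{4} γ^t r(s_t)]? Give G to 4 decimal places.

G = 1.3980

t=0: π = [0.0833, 0.2500, 0.2500, 0.2500, 0.0833, 0.0833], E[r] = -0.1667, γ^t·E[r] = -0.166667, running G = -0.166667
t=1: π = [0.1458, 0.1875, 0.1389, 0.1597, 0.1875, 0.1806], E[r] = 0.7986, γ^t·E[r] = 0.638889, running G = 0.472222
t=2: π = [0.1545, 0.1823, 0.1725, 0.1516, 0.1493, 0.1898], E[r] = 0.5637, γ^t·E[r] = 0.360741, running G = 0.832963
t=3: π = [0.1557, 0.1819, 0.1633, 0.1546, 0.1568, 0.1877], E[r] = 0.6191, γ^t·E[r] = 0.316988, running G = 1.149951
t=4: π = [0.1556, 0.1818, 0.1649, 0.1540, 0.1545, 0.1892], E[r] = 0.6056, γ^t·E[r] = 0.248067, running G = 1.398018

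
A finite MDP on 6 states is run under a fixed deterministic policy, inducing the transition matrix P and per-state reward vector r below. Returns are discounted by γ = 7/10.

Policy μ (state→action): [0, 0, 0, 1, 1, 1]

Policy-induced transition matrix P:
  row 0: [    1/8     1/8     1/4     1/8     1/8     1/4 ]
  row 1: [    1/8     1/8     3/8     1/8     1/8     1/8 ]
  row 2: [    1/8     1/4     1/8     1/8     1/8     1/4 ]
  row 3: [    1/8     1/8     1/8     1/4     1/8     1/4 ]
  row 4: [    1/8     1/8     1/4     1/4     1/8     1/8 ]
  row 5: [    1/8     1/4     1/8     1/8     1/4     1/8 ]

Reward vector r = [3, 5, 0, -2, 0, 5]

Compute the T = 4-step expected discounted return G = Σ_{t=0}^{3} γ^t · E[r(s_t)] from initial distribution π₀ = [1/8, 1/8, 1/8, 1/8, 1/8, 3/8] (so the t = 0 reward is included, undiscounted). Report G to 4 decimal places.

t=0: π = [0.1250, 0.1250, 0.1250, 0.1250, 0.1250, 0.3750], E[r] = 2.6250, γ^t·E[r] = 2.625000, running G = 2.625000
t=1: π = [0.1250, 0.1875, 0.1875, 0.1563, 0.1719, 0.1719], E[r] = 1.8594, γ^t·E[r] = 1.301563, running G = 3.926563
t=2: π = [0.1250, 0.1699, 0.2090, 0.1660, 0.1465, 0.1836], E[r] = 1.8105, γ^t·E[r] = 0.887168, running G = 4.813730
t=3: π = [0.1250, 0.1741, 0.2014, 0.1641, 0.1479, 0.1875], E[r] = 1.8547, γ^t·E[r] = 0.636175, running G = 5.449905

G = 5.4499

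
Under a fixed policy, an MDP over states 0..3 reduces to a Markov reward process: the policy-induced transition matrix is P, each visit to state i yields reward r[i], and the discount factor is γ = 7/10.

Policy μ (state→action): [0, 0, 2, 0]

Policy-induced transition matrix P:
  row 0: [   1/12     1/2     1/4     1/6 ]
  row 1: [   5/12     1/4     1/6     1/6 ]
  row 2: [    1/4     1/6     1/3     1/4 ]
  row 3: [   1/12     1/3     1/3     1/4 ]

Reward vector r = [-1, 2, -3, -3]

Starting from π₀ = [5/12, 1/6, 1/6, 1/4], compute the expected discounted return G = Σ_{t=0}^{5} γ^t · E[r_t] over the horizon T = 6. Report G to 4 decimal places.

t=0: π = [0.4167, 0.1667, 0.1667, 0.2500], E[r] = -1.3333, γ^t·E[r] = -1.333333, running G = -1.333333
t=1: π = [0.1667, 0.3611, 0.2708, 0.2014], E[r] = -0.8611, γ^t·E[r] = -0.602778, running G = -1.936111
t=2: π = [0.2488, 0.2859, 0.2593, 0.2060], E[r] = -1.0729, γ^t·E[r] = -0.525729, running G = -2.461840
t=3: π = [0.2218, 0.3078, 0.2649, 0.2054], E[r] = -1.0175, γ^t·E[r] = -0.348988, running G = -2.810828
t=4: π = [0.2301, 0.3005, 0.2636, 0.2059], E[r] = -1.0373, γ^t·E[r] = -0.249064, running G = -3.059892
t=5: π = [0.2274, 0.3027, 0.2641, 0.2058], E[r] = -1.0316, γ^t·E[r] = -0.173378, running G = -3.233270

G = -3.2333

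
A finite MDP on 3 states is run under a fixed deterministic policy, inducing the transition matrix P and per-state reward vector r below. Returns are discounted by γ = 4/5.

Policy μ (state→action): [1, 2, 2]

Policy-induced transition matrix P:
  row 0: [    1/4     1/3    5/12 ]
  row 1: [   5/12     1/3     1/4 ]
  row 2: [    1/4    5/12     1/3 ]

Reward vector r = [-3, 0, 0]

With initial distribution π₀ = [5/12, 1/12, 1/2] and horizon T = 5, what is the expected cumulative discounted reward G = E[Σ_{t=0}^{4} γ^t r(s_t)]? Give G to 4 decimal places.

t=0: π = [0.4167, 0.0833, 0.5000], E[r] = -1.2500, γ^t·E[r] = -1.250000, running G = -1.250000
t=1: π = [0.2639, 0.3750, 0.3611], E[r] = -0.7917, γ^t·E[r] = -0.633333, running G = -1.883333
t=2: π = [0.3125, 0.3634, 0.3241], E[r] = -0.9375, γ^t·E[r] = -0.600000, running G = -2.483333
t=3: π = [0.3106, 0.3603, 0.3291], E[r] = -0.9317, γ^t·E[r] = -0.477037, running G = -2.960370
t=4: π = [0.3101, 0.3608, 0.3292], E[r] = -0.9302, γ^t·E[r] = -0.380998, running G = -3.341368

G = -3.3414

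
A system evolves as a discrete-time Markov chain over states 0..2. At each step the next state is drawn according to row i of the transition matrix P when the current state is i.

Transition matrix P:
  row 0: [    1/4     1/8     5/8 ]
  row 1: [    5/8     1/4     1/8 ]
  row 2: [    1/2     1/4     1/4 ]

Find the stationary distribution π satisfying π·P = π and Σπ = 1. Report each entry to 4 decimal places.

π = [0.4198, 0.1975, 0.3827]

Balance equations π_j = Σ_i π_i·P[i][j]:
  π_0 = 1/4·π_0 + 5/8·π_1 + 1/2·π_2
  π_1 = 1/8·π_0 + 1/4·π_1 + 1/4·π_2
  normalize: π_0 + π_1 + π_2 = 1
Solving the linear system gives exactly π = [34/81, 16/81, 31/81].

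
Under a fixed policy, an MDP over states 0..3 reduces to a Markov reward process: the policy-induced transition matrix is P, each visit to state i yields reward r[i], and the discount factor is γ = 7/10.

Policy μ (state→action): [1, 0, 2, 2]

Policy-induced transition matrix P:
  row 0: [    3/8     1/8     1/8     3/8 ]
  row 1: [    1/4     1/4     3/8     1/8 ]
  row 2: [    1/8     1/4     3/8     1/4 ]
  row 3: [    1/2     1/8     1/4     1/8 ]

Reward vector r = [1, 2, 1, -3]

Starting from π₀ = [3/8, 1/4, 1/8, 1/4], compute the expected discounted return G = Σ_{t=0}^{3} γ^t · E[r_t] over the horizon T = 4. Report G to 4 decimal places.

t=0: π = [0.3750, 0.2500, 0.1250, 0.2500], E[r] = 0.2500, γ^t·E[r] = 0.250000, running G = 0.250000
t=1: π = [0.3438, 0.1719, 0.2500, 0.2344], E[r] = 0.2344, γ^t·E[r] = 0.164063, running G = 0.414063
t=2: π = [0.3203, 0.1777, 0.2598, 0.2422], E[r] = 0.2090, γ^t·E[r] = 0.102402, running G = 0.516465
t=3: π = [0.3181, 0.1797, 0.2646, 0.2375], E[r] = 0.2295, γ^t·E[r] = 0.078716, running G = 0.595181

G = 0.5952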